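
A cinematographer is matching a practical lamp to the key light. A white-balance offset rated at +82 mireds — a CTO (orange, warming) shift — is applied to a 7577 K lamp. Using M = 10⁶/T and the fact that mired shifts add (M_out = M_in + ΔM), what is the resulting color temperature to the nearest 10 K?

M_in = 10⁶/7577 = 131.98 mireds.
M_out = 131.98 + (+82) = 213.98 mireds.
T_out = 10⁶/213.98 = 4673.4 K → 4670 K.

4670 K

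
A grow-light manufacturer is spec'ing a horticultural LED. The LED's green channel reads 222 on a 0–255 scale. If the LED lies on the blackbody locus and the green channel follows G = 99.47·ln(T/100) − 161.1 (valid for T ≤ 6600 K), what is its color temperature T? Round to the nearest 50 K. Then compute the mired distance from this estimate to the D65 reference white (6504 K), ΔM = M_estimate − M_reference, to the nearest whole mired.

ln t = (222 + 161.1) / 99.47 = 3.8514.
t = e^3.8514 = 47.059.
T = 100·t = 4706 K → 4700 K to the nearest 50 K.
M_estimate = 10⁶/4700 = 212.77; M_reference = 10⁶/6504 = 153.75.
ΔM = 212.77 − 153.75 = 59.01 → +59 mireds.

+59 mireds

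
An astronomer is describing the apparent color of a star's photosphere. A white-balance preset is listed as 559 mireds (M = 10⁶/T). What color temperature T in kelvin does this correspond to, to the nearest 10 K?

T = 10⁶ / 559 = 1788.91 K → 1790 K.

1790 K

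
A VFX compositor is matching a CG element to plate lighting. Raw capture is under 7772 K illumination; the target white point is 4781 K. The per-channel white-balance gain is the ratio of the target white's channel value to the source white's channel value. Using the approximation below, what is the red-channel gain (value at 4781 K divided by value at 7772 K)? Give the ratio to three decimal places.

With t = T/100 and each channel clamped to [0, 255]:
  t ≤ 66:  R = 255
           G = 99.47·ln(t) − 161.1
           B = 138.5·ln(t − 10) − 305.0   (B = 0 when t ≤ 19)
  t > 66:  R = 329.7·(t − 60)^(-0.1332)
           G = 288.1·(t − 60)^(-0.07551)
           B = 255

1.134

At 7772 K (t = 77.72):
  R = 329.7·(77.72 − 60)^(-0.1332) = 329.7·17.72^(-0.1332) = 329.7·0.68187 = 224.814.
At 4781 K (t = 47.81):
  R = 255 by definition for t ≤ 66.
Gain = 255.000 / 224.814 = 1.1343 → 1.134.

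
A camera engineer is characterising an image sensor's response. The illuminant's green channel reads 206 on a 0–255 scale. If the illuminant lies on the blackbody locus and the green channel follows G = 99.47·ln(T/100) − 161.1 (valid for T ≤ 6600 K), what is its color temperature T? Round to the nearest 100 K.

4000 K

ln t = (206 + 161.1) / 99.47 = 3.6906.
t = e^3.6906 = 40.067.
T = 100·t = 4007 K → 4000 K to the nearest 100 K.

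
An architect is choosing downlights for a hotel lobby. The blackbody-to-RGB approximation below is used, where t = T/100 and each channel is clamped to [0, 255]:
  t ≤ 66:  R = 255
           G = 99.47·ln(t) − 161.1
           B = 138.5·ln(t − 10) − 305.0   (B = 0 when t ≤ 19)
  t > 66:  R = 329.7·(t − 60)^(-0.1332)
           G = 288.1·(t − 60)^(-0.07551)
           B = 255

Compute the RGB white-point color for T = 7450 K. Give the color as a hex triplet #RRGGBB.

#E7EBFF

t = 7450/100 = 74.5; the t > 66 branch applies.
R = 329.7·(74.5 − 60)^(-0.1332) = 329.7·14.5^(-0.1332) = 329.7·0.70033 = 230.900.
G = 288.1·(74.5 − 60)^(-0.07551) = 288.1·14.5^(-0.07551) = 288.1·0.81716 = 235.423.
B = 255 by definition for t > 66.
Rounded: (231, 235, 255).
In hex: #E7EBFF.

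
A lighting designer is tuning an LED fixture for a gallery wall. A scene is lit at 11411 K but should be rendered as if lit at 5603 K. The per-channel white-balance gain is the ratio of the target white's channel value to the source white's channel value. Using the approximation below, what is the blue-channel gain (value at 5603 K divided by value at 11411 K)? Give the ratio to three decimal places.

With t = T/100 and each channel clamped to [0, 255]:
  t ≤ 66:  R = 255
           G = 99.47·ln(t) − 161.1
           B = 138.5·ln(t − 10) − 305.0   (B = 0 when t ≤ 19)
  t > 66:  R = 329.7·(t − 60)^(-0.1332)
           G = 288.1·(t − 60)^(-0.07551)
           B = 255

0.884

At 11411 K (t = 114.11):
  B = 255 by definition for t > 66.
At 5603 K (t = 56.03):
  B = 138.5·ln(56.03 − 10) − 305.0 = 138.5·ln 46.03 − 305.0 = 138.5·3.8293 − 305.0 = 225.357.
Gain = 225.357 / 255.000 = 0.8838 → 0.884.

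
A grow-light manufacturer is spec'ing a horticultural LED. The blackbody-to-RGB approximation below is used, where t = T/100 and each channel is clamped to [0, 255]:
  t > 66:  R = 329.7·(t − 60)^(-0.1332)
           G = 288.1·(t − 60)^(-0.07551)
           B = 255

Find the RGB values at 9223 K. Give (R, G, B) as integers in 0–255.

(208, 222, 255)

t = 9223/100 = 92.23; the t > 66 branch applies.
R = 329.7·(92.23 − 60)^(-0.1332) = 329.7·32.23^(-0.1332) = 329.7·0.62965 = 207.596.
G = 288.1·(92.23 − 60)^(-0.07551) = 288.1·32.23^(-0.07551) = 288.1·0.76933 = 221.643.
B = 255 by definition for t > 66.
Rounded: (208, 222, 255).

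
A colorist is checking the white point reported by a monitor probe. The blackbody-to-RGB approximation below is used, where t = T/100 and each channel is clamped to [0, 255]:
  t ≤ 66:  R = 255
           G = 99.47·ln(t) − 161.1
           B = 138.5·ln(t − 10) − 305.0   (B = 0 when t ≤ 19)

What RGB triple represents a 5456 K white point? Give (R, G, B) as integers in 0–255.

t = 5456/100 = 54.56; the t ≤ 66 branch applies.
R = 255 by definition for t ≤ 66.
G = 99.47·ln 54.56 − 161.1 = 99.47·3.9993 − 161.1 = 236.710.
B = 138.5·ln(54.56 − 10) − 305.0 = 138.5·ln 44.56 − 305.0 = 138.5·3.7968 − 305.0 = 220.862.
Rounded: (255, 237, 221).

(255, 237, 221)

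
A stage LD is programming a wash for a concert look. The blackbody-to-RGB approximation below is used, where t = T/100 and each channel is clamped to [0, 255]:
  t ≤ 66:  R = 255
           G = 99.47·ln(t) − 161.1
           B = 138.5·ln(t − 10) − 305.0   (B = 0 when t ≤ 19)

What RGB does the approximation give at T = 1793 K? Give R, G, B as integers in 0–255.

t = 1793/100 = 17.93; the t ≤ 66 branch applies.
R = 255 by definition for t ≤ 66.
G = 99.47·ln 17.93 − 161.1 = 99.47·2.8865 − 161.1 = 126.018.
t = 17.93 ≤ 19, so B = 0.
Rounded: (255, 126, 0).

R=255, G=126, B=0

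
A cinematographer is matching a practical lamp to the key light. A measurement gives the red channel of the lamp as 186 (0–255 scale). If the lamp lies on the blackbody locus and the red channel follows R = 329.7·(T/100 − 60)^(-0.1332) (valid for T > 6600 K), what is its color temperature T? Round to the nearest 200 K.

13400 K

(t − 60)^(-0.1332) = 186/329.7 = 0.56415.
t − 60 = 0.56415^(1/-0.1332) = 0.56415^(-7.508) = 73.521, so t = 133.521.
T = 100·t = 13352 K → 13400 K to the nearest 200 K.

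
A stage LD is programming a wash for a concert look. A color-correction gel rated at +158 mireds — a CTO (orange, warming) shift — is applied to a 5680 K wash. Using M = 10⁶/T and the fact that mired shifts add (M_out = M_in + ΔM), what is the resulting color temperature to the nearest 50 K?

3000 K

M_in = 10⁶/5680 = 176.06 mireds.
M_out = 176.06 + (+158) = 334.06 mireds.
T_out = 10⁶/334.06 = 2993.5 K → 3000 K.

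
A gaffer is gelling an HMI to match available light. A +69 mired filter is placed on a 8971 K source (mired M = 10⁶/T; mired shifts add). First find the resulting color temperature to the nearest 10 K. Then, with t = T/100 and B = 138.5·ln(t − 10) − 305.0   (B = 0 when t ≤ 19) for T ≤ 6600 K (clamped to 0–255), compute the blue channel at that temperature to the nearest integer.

223

M_in = 10⁶/8971 = 111.47; M_out = 111.47 + (+69) = 180.47.
T_out = 10⁶/180.47 = 5541.1 K → 5540 K; t = 55.4.
B = 138.5·ln(55.4 − 10) − 305.0 = 138.5·ln 45.4 − 305.0 = 138.5·3.8155 − 305.0 = 223.448.
Rounded: 223.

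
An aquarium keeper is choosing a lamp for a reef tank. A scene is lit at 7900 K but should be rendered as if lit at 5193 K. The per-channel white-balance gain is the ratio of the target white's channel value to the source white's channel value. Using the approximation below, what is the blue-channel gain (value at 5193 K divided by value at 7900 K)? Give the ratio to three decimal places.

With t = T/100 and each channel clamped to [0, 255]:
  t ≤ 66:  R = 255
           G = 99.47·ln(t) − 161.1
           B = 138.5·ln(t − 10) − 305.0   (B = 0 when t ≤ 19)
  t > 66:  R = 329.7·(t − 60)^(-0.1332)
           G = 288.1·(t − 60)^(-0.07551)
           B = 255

0.833

At 7900 K (t = 79):
  B = 255 by definition for t > 66.
At 5193 K (t = 51.93):
  B = 138.5·ln(51.93 − 10) − 305.0 = 138.5·ln 41.93 − 305.0 = 138.5·3.7360 − 305.0 = 212.436.
Gain = 212.436 / 255.000 = 0.8331 → 0.833.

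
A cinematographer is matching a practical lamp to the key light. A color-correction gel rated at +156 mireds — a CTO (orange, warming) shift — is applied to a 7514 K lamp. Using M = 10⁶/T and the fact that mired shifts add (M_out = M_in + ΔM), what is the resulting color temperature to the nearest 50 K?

3450 K

M_in = 10⁶/7514 = 133.08 mireds.
M_out = 133.08 + (+156) = 289.08 mireds.
T_out = 10⁶/289.08 = 3459.2 K → 3450 K.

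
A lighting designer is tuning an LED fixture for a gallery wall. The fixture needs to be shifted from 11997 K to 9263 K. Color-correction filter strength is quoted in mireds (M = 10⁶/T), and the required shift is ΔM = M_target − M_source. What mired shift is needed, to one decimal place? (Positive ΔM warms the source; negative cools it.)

+24.6 mireds

M_source = 10⁶/11997 = 83.354; M_target = 10⁶/9263 = 107.956.
ΔM = 107.956 − 83.354 = 24.602 → +24.6 mireds, a warming shift.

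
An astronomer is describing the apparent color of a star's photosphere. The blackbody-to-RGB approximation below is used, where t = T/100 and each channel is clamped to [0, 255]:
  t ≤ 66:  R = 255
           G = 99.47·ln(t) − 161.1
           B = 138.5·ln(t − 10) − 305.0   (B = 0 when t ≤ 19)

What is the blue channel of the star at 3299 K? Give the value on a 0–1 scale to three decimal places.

0.507

t = 3299/100 = 32.99; the t ≤ 66 branch applies.
B = 138.5·ln(32.99 − 10) − 305.0 = 138.5·ln 22.99 − 305.0 = 138.5·3.1351 − 305.0 = 129.206.
On a 0–1 scale: 129.206/255 = 0.5067 → 0.507.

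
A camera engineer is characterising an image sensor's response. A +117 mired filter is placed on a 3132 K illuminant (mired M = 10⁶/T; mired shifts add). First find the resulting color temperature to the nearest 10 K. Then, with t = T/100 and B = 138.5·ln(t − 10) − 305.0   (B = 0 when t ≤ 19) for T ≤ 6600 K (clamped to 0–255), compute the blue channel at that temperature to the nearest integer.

M_in = 10⁶/3132 = 319.28; M_out = 319.28 + (+117) = 436.28.
T_out = 10⁶/436.28 = 2292.1 K → 2290 K; t = 22.9.
B = 138.5·ln(22.9 − 10) − 305.0 = 138.5·ln 12.9 − 305.0 = 138.5·2.5572 − 305.0 = 49.176.
Rounded: 49.

49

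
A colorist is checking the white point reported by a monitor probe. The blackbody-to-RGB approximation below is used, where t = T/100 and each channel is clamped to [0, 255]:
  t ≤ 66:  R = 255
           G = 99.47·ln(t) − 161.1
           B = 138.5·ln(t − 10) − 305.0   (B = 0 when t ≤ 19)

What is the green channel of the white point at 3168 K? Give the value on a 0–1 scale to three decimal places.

0.716

t = 3168/100 = 31.68; the t ≤ 66 branch applies.
G = 99.47·ln 31.68 − 161.1 = 99.47·3.4557 − 161.1 = 182.637.
On a 0–1 scale: 182.637/255 = 0.7162 → 0.716.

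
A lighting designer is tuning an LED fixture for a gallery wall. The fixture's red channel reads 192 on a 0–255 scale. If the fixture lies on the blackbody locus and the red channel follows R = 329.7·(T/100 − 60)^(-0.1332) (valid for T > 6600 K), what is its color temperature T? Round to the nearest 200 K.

11800 K

(t − 60)^(-0.1332) = 192/329.7 = 0.58235.
t − 60 = 0.58235^(1/-0.1332) = 0.58235^(-7.508) = 57.929, so t = 117.929.
T = 100·t = 11793 K → 11800 K to the nearest 200 K.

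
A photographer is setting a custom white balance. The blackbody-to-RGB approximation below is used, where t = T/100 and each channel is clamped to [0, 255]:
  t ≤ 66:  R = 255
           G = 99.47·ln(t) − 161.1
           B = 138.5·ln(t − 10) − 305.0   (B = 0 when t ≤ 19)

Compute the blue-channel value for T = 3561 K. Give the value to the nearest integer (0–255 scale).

t = 3561/100 = 35.61; the t ≤ 66 branch applies.
B = 138.5·ln(35.61 − 10) − 305.0 = 138.5·ln 25.61 − 305.0 = 138.5·3.2430 − 305.0 = 144.153.
Rounded: 144.

144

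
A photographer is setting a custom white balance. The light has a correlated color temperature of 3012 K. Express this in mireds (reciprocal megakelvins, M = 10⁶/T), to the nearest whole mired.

332 mireds

M = 10⁶ / 3012 = 332.005 → 332 mireds.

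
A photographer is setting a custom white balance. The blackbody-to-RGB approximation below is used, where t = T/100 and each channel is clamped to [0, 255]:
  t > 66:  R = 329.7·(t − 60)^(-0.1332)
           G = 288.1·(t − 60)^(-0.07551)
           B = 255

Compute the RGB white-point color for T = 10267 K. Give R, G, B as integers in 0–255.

R=200, G=217, B=255

t = 10267/100 = 102.67; the t > 66 branch applies.
R = 329.7·(102.67 − 60)^(-0.1332) = 329.7·42.67^(-0.1332) = 329.7·0.60655 = 199.980.
G = 288.1·(102.67 − 60)^(-0.07551) = 288.1·42.67^(-0.07551) = 288.1·0.75320 = 216.996.
B = 255 by definition for t > 66.
Rounded: (200, 217, 255).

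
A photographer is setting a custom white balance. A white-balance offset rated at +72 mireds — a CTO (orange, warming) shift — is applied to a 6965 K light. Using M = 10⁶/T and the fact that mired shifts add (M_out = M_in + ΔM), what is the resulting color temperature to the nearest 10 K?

4640 K

M_in = 10⁶/6965 = 143.58 mireds.
M_out = 143.58 + (+72) = 215.58 mireds.
T_out = 10⁶/215.58 = 4638.8 K → 4640 K.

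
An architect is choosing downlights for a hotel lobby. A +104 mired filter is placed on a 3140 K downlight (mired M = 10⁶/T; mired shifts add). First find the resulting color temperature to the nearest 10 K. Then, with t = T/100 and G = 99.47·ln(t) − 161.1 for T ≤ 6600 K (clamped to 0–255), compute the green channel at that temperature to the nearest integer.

154

M_in = 10⁶/3140 = 318.47; M_out = 318.47 + (+104) = 422.47.
T_out = 10⁶/422.47 = 2367.0 K → 2370 K; t = 23.7.
G = 99.47·ln 23.7 − 161.1 = 99.47·3.1655 − 161.1 = 153.770.
Rounded: 154.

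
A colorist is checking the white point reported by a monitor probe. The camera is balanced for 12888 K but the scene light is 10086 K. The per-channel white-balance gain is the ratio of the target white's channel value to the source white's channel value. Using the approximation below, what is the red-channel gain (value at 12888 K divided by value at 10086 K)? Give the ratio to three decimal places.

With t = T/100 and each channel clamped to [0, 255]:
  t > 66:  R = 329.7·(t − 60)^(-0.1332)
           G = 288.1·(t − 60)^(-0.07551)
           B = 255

0.933

At 10086 K (t = 100.86):
  R = 329.7·(100.86 − 60)^(-0.1332) = 329.7·40.86^(-0.1332) = 329.7·0.61006 = 201.138.
At 12888 K (t = 128.88):
  R = 329.7·(128.88 − 60)^(-0.1332) = 329.7·68.88^(-0.1332) = 329.7·0.56907 = 187.623.
Gain = 187.623 / 201.138 = 0.9328 → 0.933.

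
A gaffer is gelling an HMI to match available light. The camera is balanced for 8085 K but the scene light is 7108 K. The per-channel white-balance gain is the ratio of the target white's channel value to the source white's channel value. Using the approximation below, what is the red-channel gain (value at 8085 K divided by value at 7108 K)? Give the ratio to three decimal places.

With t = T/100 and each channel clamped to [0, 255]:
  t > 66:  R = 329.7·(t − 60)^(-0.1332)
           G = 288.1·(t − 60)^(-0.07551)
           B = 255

0.919

At 7108 K (t = 71.08):
  R = 329.7·(71.08 − 60)^(-0.1332) = 329.7·11.08^(-0.1332) = 329.7·0.72588 = 239.324.
At 8085 K (t = 80.85):
  R = 329.7·(80.85 − 60)^(-0.1332) = 329.7·20.85^(-0.1332) = 329.7·0.66726 = 219.996.
Gain = 219.996 / 239.324 = 0.9192 → 0.919.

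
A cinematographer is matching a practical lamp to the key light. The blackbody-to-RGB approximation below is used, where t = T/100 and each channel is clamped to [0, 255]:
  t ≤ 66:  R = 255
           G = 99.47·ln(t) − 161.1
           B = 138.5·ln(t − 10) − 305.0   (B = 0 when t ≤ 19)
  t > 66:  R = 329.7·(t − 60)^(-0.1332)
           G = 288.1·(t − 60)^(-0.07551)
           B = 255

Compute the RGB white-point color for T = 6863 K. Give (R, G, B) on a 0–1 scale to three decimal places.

t = 6863/100 = 68.63; the t > 66 branch applies.
R = 329.7·(68.63 − 60)^(-0.1332) = 329.7·8.63^(-0.1332) = 329.7·0.75045 = 247.424.
G = 288.1·(68.63 − 60)^(-0.07551) = 288.1·8.63^(-0.07551) = 288.1·0.84981 = 244.830.
B = 255 by definition for t > 66.
Dividing each by 255: (0.9703, 0.9601, 1.0000) → (0.970, 0.960, 1.000).

(0.970, 0.960, 1.000)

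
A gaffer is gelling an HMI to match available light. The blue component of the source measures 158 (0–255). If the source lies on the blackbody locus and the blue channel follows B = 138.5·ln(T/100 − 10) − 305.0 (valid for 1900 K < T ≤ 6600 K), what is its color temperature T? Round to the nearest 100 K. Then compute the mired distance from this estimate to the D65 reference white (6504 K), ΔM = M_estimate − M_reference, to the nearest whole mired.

+109 mireds

ln(t − 10) = (158 + 305.0) / 138.5 = 3.3430.
t − 10 = e^3.3430 = 28.303, so t = 38.303.
T = 100·t = 3830 K → 3800 K to the nearest 100 K.
M_estimate = 10⁶/3800 = 263.16; M_reference = 10⁶/6504 = 153.75.
ΔM = 263.16 − 153.75 = 109.41 → +109 mireds.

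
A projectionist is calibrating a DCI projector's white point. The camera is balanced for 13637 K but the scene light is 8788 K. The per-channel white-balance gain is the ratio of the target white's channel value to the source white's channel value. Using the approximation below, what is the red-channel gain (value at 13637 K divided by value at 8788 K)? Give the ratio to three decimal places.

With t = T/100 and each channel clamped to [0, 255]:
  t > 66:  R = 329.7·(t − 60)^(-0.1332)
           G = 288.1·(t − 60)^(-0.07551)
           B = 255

0.874

At 8788 K (t = 87.88):
  R = 329.7·(87.88 − 60)^(-0.1332) = 329.7·27.88^(-0.1332) = 329.7·0.64193 = 211.644.
At 13637 K (t = 136.37):
  R = 329.7·(136.37 − 60)^(-0.1332) = 329.7·76.37^(-0.1332) = 329.7·0.56130 = 185.060.
Gain = 185.060 / 211.644 = 0.8744 → 0.874.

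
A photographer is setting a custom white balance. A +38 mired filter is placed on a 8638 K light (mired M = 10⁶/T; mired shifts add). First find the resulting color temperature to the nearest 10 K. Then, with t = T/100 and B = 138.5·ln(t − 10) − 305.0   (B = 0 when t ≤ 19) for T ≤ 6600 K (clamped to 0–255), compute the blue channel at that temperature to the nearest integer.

M_in = 10⁶/8638 = 115.77; M_out = 115.77 + (+38) = 153.77.
T_out = 10⁶/153.77 = 6503.3 K → 6500 K; t = 65.
B = 138.5·ln(65 − 10) − 305.0 = 138.5·ln 55 − 305.0 = 138.5·4.0073 − 305.0 = 250.016.
Rounded: 250.

250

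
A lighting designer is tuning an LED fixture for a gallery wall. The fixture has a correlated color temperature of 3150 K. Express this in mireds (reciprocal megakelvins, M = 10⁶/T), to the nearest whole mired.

317 mireds

M = 10⁶ / 3150 = 317.460 → 317 mireds.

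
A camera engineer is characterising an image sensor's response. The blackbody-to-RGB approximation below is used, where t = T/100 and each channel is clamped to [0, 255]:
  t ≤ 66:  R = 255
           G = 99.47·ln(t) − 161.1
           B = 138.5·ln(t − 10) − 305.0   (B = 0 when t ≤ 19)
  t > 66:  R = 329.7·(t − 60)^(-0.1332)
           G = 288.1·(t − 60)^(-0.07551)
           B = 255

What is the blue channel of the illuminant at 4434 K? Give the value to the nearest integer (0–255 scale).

185

t = 4434/100 = 44.34; the t ≤ 66 branch applies.
B = 138.5·ln(44.34 − 10) − 305.0 = 138.5·ln 34.34 − 305.0 = 138.5·3.5363 − 305.0 = 184.779.
Rounded: 185.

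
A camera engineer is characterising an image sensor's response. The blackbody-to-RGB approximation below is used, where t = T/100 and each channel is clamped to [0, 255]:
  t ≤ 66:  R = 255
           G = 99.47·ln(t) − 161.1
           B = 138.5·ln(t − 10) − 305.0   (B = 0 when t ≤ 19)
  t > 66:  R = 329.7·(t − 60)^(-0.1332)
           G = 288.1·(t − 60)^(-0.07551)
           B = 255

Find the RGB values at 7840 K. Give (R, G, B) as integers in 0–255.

(224, 231, 255)

t = 7840/100 = 78.4; the t > 66 branch applies.
R = 329.7·(78.4 − 60)^(-0.1332) = 329.7·18.4^(-0.1332) = 329.7·0.67846 = 223.689.
G = 288.1·(78.4 − 60)^(-0.07551) = 288.1·18.4^(-0.07551) = 288.1·0.80259 = 231.226.
B = 255 by definition for t > 66.
Rounded: (224, 231, 255).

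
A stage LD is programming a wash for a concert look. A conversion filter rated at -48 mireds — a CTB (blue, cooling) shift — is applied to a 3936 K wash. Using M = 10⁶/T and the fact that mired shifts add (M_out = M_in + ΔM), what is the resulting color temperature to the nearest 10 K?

4850 K

M_in = 10⁶/3936 = 254.07 mireds.
M_out = 254.07 + (-48) = 206.07 mireds.
T_out = 10⁶/206.07 = 4852.8 K → 4850 K.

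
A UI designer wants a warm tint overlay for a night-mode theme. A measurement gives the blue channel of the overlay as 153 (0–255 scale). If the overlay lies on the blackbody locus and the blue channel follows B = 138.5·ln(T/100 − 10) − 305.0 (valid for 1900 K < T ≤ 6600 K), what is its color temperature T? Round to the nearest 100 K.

3700 K

ln(t − 10) = (153 + 305.0) / 138.5 = 3.3069.
t − 10 = e^3.3069 = 27.299, so t = 37.299.
T = 100·t = 3730 K → 3700 K to the nearest 100 K.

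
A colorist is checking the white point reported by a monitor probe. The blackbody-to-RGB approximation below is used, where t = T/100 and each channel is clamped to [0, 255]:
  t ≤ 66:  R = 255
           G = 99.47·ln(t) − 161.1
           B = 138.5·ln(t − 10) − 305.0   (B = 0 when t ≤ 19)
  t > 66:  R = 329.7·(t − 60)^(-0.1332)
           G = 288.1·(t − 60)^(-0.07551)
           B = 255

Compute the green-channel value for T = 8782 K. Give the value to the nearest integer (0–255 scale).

224

t = 8782/100 = 87.82; the t > 66 branch applies.
G = 288.1·(87.82 − 60)^(-0.07551) = 288.1·27.82^(-0.07551) = 288.1·0.77792 = 224.120.
Rounded: 224.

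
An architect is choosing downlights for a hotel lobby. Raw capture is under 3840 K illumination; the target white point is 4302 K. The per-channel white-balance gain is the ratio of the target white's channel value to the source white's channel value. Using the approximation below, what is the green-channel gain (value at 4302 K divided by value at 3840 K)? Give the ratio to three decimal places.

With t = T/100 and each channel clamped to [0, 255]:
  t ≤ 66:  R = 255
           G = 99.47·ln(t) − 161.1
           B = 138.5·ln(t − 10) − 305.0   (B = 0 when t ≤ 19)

At 3840 K (t = 38.4):
  G = 99.47·ln 38.4 − 161.1 = 99.47·3.6481 − 161.1 = 201.772.
At 4302 K (t = 43.02):
  G = 99.47·ln 43.02 − 161.1 = 99.47·3.7617 − 161.1 = 213.073.
Gain = 213.073 / 201.772 = 1.0560 → 1.056.

1.056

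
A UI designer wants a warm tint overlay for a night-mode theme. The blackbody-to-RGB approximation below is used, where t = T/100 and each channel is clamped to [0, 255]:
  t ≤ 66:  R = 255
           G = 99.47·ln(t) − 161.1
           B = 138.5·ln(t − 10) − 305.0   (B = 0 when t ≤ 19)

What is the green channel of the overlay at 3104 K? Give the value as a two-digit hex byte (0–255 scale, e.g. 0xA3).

0xB5

t = 3104/100 = 31.04; the t ≤ 66 branch applies.
G = 99.47·ln 31.04 − 161.1 = 99.47·3.4353 − 161.1 = 180.607.
Rounded: 181; in hex, 0xB5.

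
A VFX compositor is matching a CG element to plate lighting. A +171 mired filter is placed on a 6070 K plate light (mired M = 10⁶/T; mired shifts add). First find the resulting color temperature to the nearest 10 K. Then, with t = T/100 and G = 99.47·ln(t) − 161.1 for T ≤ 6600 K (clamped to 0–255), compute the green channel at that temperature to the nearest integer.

M_in = 10⁶/6070 = 164.74; M_out = 164.74 + (+171) = 335.74.
T_out = 10⁶/335.74 = 2978.5 K → 2980 K; t = 29.8.
G = 99.47·ln 29.8 − 161.1 = 99.47·3.3945 − 161.1 = 176.552.
Rounded: 177.

177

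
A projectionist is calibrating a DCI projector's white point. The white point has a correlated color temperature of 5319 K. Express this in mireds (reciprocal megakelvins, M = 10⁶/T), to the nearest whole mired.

188 mireds

M = 10⁶ / 5319 = 188.005 → 188 mireds.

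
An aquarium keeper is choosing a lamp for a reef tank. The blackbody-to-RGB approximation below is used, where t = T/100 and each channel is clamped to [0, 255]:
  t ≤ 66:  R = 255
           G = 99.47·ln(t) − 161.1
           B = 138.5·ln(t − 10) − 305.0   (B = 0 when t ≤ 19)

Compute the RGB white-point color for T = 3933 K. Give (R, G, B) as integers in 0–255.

t = 3933/100 = 39.33; the t ≤ 66 branch applies.
R = 255 by definition for t ≤ 66.
G = 99.47·ln 39.33 − 161.1 = 99.47·3.6720 − 161.1 = 204.153.
B = 138.5·ln(39.33 − 10) − 305.0 = 138.5·ln 29.33 − 305.0 = 138.5·3.3786 − 305.0 = 162.938.
Rounded: (255, 204, 163).

(255, 204, 163)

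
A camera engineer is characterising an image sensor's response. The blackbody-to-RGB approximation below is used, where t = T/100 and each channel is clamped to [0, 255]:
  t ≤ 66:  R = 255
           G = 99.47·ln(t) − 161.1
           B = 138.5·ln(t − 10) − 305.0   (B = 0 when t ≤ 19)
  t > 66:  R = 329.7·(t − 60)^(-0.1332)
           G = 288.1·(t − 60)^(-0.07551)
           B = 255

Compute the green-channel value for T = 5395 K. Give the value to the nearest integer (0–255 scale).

236

t = 5395/100 = 53.95; the t ≤ 66 branch applies.
G = 99.47·ln 53.95 − 161.1 = 99.47·3.9881 − 161.1 = 235.592.
Rounded: 236.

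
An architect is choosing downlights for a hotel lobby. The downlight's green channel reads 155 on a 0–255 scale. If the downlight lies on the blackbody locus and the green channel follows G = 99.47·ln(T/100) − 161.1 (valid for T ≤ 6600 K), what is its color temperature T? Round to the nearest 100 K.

2400 K

ln t = (155 + 161.1) / 99.47 = 3.1778.
t = e^3.1778 = 23.995.
T = 100·t = 2399 K → 2400 K to the nearest 100 K.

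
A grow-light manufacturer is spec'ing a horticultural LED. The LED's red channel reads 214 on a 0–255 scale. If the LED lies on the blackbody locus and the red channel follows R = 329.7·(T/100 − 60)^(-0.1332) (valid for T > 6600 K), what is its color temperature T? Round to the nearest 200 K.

(t − 60)^(-0.1332) = 214/329.7 = 0.64907.
t − 60 = 0.64907^(1/-0.1332) = 0.64907^(-7.508) = 25.657, so t = 85.657.
T = 100·t = 8566 K → 8600 K to the nearest 200 K.

8600 K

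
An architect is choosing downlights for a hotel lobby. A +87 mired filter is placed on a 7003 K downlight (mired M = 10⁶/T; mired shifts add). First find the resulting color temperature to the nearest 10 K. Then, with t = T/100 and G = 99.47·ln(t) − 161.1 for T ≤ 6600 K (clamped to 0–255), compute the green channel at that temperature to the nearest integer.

M_in = 10⁶/7003 = 142.80; M_out = 142.80 + (+87) = 229.80.
T_out = 10⁶/229.80 = 4351.7 K → 4350 K; t = 43.5.
G = 99.47·ln 43.5 − 161.1 = 99.47·3.7728 − 161.1 = 214.177.
Rounded: 214.

214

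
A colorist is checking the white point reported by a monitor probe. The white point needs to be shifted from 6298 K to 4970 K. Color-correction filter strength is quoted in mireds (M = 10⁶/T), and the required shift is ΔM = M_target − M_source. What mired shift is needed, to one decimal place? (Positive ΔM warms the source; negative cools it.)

+42.4 mireds

M_source = 10⁶/6298 = 158.781; M_target = 10⁶/4970 = 201.207.
ΔM = 201.207 − 158.781 = 42.427 → +42.4 mireds, a warming shift.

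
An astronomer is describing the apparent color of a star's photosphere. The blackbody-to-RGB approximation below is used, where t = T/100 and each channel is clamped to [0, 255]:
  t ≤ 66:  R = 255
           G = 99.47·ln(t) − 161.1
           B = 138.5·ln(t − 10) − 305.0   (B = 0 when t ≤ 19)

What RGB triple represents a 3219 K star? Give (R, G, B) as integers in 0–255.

t = 3219/100 = 32.19; the t ≤ 66 branch applies.
R = 255 by definition for t ≤ 66.
G = 99.47·ln 32.19 − 161.1 = 99.47·3.4717 − 161.1 = 184.226.
B = 138.5·ln(32.19 − 10) − 305.0 = 138.5·ln 22.19 − 305.0 = 138.5·3.0996 − 305.0 = 124.300.
Rounded: (255, 184, 124).

(255, 184, 124)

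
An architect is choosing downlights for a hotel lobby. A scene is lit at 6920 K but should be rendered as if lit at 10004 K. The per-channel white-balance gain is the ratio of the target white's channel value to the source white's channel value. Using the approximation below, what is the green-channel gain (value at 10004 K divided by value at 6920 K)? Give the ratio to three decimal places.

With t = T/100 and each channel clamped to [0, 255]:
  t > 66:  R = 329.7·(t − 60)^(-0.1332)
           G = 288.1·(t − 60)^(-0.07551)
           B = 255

At 6920 K (t = 69.2):
  G = 288.1·(69.2 − 60)^(-0.07551) = 288.1·9.2^(-0.07551) = 288.1·0.84572 = 243.651.
At 10004 K (t = 100.04):
  G = 288.1·(100.04 − 60)^(-0.07551) = 288.1·40.04^(-0.07551) = 288.1·0.75683 = 218.041.
Gain = 218.041 / 243.651 = 0.8949 → 0.895.

0.895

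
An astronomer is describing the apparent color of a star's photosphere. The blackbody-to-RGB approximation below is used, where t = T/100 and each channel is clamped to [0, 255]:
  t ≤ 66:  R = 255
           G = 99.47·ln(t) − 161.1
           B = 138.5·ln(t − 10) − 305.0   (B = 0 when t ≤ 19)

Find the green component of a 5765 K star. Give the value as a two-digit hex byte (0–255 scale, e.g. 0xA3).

t = 5765/100 = 57.65; the t ≤ 66 branch applies.
G = 99.47·ln 57.65 − 161.1 = 99.47·4.0544 − 161.1 = 242.190.
Rounded: 242; in hex, 0xF2.

0xF2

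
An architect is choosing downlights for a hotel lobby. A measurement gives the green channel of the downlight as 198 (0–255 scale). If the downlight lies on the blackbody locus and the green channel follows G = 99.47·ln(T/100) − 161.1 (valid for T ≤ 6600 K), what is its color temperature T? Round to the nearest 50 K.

3700 K

ln t = (198 + 161.1) / 99.47 = 3.6101.
t = e^3.6101 = 36.971.
T = 100·t = 3697 K → 3700 K to the nearest 50 K.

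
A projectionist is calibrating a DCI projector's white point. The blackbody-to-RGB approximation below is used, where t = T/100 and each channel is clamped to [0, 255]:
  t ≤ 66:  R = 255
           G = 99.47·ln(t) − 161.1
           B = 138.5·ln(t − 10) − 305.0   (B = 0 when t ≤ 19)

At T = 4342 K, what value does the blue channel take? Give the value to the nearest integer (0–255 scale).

t = 4342/100 = 43.42; the t ≤ 66 branch applies.
B = 138.5·ln(43.42 − 10) − 305.0 = 138.5·ln 33.42 − 305.0 = 138.5·3.5092 − 305.0 = 181.018.
Rounded: 181.

181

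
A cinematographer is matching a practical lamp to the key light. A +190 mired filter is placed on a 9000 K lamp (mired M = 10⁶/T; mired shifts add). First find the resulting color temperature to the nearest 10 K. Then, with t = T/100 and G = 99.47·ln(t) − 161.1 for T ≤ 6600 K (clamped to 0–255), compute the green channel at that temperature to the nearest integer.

M_in = 10⁶/9000 = 111.11; M_out = 111.11 + (+190) = 301.11.
T_out = 10⁶/301.11 = 3321.0 K → 3320 K; t = 33.2.
G = 99.47·ln 33.2 − 161.1 = 99.47·3.5025 − 161.1 = 187.299.
Rounded: 187.

187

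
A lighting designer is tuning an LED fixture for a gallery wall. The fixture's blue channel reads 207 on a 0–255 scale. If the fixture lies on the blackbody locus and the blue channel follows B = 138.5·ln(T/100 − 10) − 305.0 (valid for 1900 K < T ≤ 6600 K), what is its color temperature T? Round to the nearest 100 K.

5000 K

ln(t − 10) = (207 + 305.0) / 138.5 = 3.6968.
t − 10 = e^3.6968 = 40.316, so t = 50.316.
T = 100·t = 5032 K → 5000 K to the nearest 100 K.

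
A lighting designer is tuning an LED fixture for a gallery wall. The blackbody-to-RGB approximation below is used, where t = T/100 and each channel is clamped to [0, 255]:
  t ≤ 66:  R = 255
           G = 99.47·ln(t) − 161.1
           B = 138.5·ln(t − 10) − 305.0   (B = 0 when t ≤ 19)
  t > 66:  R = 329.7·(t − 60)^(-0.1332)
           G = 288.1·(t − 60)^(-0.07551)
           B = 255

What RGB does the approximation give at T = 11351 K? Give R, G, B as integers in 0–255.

t = 11351/100 = 113.51; the t > 66 branch applies.
R = 329.7·(113.51 − 60)^(-0.1332) = 329.7·53.51^(-0.1332) = 329.7·0.58854 = 194.040.
G = 288.1·(113.51 − 60)^(-0.07551) = 288.1·53.51^(-0.07551) = 288.1·0.74043 = 213.319.
B = 255 by definition for t > 66.
Rounded: (194, 213, 255).

R=194, G=213, B=255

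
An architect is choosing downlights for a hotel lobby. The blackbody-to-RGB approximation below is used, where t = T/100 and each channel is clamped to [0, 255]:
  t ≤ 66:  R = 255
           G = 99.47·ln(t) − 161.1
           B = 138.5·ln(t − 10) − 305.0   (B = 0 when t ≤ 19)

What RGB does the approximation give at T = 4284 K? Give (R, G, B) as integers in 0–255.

t = 4284/100 = 42.84; the t ≤ 66 branch applies.
R = 255 by definition for t ≤ 66.
G = 99.47·ln 42.84 − 161.1 = 99.47·3.7575 − 161.1 = 212.656.
B = 138.5·ln(42.84 − 10) − 305.0 = 138.5·ln 32.84 − 305.0 = 138.5·3.4916 − 305.0 = 178.593.
Rounded: (255, 213, 179).

(255, 213, 179)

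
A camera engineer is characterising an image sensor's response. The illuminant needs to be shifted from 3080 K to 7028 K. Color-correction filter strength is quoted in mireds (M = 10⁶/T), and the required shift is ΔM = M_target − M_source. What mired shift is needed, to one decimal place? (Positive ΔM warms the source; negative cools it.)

-182.4 mireds

M_source = 10⁶/3080 = 324.675; M_target = 10⁶/7028 = 142.288.
ΔM = 142.288 − 324.675 = -182.387 → -182.4 mireds, a cooling shift.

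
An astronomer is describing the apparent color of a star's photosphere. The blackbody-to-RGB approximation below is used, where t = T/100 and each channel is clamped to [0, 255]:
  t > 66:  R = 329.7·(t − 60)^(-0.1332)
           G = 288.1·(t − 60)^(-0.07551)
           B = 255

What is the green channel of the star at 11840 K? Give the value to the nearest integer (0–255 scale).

212

t = 11840/100 = 118.4; the t > 66 branch applies.
G = 288.1·(118.4 − 60)^(-0.07551) = 288.1·58.4^(-0.07551) = 288.1·0.73556 = 211.915.
Rounded: 212.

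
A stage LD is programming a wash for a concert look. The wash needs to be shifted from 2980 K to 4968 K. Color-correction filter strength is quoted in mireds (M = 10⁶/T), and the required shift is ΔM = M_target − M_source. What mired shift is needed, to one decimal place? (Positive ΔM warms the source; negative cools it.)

-134.3 mireds

M_source = 10⁶/2980 = 335.570; M_target = 10⁶/4968 = 201.288.
ΔM = 201.288 − 335.570 = -134.282 → -134.3 mireds, a cooling shift.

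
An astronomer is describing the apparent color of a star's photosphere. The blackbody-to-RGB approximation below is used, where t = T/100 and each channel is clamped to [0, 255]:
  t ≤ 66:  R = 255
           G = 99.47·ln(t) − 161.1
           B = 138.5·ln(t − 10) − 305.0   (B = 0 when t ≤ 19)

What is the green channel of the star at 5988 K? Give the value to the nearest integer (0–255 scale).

246

t = 5988/100 = 59.88; the t ≤ 66 branch applies.
G = 99.47·ln 59.88 − 161.1 = 99.47·4.0923 − 161.1 = 245.965.
Rounded: 246.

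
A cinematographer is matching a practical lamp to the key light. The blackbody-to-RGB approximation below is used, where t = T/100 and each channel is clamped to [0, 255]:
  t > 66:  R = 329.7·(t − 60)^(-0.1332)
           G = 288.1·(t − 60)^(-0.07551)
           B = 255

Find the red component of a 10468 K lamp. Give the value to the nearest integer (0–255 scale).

199

t = 10468/100 = 104.68; the t > 66 branch applies.
R = 329.7·(104.68 − 60)^(-0.1332) = 329.7·44.68^(-0.1332) = 329.7·0.60284 = 198.758.
Rounded: 199.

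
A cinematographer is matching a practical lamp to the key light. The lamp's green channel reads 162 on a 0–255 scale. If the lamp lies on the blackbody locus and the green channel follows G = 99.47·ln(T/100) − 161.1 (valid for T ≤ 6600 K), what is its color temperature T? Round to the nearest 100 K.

2600 K

ln t = (162 + 161.1) / 99.47 = 3.2482.
t = e^3.2482 = 25.744.
T = 100·t = 2574 K → 2600 K to the nearest 100 K.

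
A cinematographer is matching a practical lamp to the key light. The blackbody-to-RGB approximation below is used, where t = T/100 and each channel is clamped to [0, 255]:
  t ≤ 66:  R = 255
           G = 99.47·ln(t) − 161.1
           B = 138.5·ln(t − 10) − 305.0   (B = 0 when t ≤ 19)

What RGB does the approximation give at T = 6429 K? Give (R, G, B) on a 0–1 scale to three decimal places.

(1.000, 0.992, 0.973)

t = 6429/100 = 64.29; the t ≤ 66 branch applies.
R = 255 by definition for t ≤ 66.
G = 99.47·ln 64.29 − 161.1 = 99.47·4.1634 − 161.1 = 253.034.
B = 138.5·ln(64.29 − 10) − 305.0 = 138.5·ln 54.29 − 305.0 = 138.5·3.9943 − 305.0 = 248.216.
Dividing each by 255: (1.0000, 0.9923, 0.9734) → (1.000, 0.992, 0.973).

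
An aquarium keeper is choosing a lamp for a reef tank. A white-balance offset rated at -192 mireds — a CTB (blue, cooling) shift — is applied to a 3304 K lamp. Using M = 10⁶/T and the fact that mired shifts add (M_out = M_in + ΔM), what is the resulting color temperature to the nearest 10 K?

9040 K

M_in = 10⁶/3304 = 302.66 mireds.
M_out = 302.66 + (-192) = 110.66 mireds.
T_out = 10⁶/110.66 = 9036.4 K → 9040 K.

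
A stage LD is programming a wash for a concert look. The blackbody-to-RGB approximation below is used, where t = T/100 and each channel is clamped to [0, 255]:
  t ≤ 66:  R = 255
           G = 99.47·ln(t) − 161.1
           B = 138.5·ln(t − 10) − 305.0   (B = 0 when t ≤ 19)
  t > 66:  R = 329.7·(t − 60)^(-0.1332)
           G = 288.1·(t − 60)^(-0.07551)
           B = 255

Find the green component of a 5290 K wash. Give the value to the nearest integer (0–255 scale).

234

t = 5290/100 = 52.9; the t ≤ 66 branch applies.
G = 99.47·ln 52.9 − 161.1 = 99.47·3.9684 − 161.1 = 233.637.
Rounded: 234.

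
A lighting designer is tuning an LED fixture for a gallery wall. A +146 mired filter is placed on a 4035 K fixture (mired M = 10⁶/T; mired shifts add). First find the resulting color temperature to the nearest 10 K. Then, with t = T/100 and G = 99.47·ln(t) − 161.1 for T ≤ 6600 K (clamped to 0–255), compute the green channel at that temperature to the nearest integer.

161

M_in = 10⁶/4035 = 247.83; M_out = 247.83 + (+146) = 393.83.
T_out = 10⁶/393.83 = 2539.2 K → 2540 K; t = 25.4.
G = 99.47·ln 25.4 − 161.1 = 99.47·3.2347 − 161.1 = 160.661.
Rounded: 161.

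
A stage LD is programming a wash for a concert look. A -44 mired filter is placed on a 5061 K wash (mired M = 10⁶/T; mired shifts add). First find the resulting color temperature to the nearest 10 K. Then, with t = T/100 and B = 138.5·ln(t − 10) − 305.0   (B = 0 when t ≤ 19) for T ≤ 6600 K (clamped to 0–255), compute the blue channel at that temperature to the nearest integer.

M_in = 10⁶/5061 = 197.59; M_out = 197.59 + (-44) = 153.59.
T_out = 10⁶/153.59 = 6510.9 K → 6510 K; t = 65.1.
B = 138.5·ln(65.1 − 10) − 305.0 = 138.5·ln 55.1 − 305.0 = 138.5·4.0091 − 305.0 = 250.267.
Rounded: 250.

250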